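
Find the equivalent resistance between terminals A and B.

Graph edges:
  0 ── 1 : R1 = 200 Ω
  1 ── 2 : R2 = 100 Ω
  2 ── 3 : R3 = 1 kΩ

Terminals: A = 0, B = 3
Reduce the network between node 0 (A) and node 3 (B) by series/parallel combination:
  Rs1 = R1 + R2 (series, joined only at node 1) = 200 + 100 = 300 Ω
  Rs2 = R3 + Rs1 (series, joined only at node 2) = 1000 + 300 = 1300 Ω
R_eq = 1.3 kΩ

Final answer: 1.3 kΩ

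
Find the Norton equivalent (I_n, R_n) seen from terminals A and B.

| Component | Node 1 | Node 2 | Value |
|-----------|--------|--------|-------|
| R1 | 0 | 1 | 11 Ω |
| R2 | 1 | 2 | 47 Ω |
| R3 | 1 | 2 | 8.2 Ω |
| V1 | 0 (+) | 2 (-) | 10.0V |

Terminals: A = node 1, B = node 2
Find the Thévenin equivalent first; then I_n = V_th/R_th and R_n = R_th.
Step 1 — V_th is the open-circuit voltage V_A - V_B (nothing connected across the terminals).
Nodal analysis, taking node 2 as the 0 V reference.
Source V1 fixes V_0 = 10 V.
KCL at each unknown node (sum of currents leaving = 0; resistances in Ω):
  Node 1: (V_1 - 10)/11 + (V_1 - 0)/47 + (V_1 - 0)/8.2 = 0
Collecting terms: 0.2341 × V_1 = 0.9091  =>  V_1 = 3.883 V
V_th = V_1 - V_2 = 3.883 - 0 = 3.883 V
Step 2 — R_th: zero the source — replace V1 by a short circuit (node 2 merges into node 0) — and find the resistance seen between A (node 1) and B (node 0).
Reduce the network between node 1 (A) and node 0 (B) by series/parallel combination:
  Rp1 = R1 ‖ R2 ‖ R3 (parallel, all between nodes 0 and 1) = 1/(1/11 + 1/47 + 1/8.2) = 4.271 Ω
R_th = 4.271 Ω
I_n = V_th/R_th = 3.883/4.271 = 0.9091 A, and R_n = R_th = 4.271 Ω

Final answer: I_n = 0.9091 A, R_n = 4.271 Ω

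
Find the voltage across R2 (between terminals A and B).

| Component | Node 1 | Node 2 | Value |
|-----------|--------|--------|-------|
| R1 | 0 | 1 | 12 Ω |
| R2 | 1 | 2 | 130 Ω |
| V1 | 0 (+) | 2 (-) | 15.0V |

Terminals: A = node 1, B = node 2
R1 and R2 are in series across V1 (node 0 → node 1 → node 2), and the output A–B is taken across R2, so this is a voltage divider.
Series current: I = V1/(R1 + R2) = 15/(12 + 130) = 15/142 = 0.1056 A
V_R2 = I × R2 = V1 × R2/(R1 + R2) = 15 × 130/142 = 13.73 V

Final answer: 13.73 V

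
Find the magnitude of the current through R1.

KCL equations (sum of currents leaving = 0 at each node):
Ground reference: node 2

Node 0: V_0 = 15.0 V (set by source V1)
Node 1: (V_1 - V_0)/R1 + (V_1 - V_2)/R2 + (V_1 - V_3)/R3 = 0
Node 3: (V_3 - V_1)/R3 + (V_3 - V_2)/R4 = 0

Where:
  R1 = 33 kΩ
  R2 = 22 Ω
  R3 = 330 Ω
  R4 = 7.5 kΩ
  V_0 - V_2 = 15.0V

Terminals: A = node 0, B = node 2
Nodal analysis, taking node 2 as the 0 V reference.
Source V1 fixes V_0 = 15 V.
KCL at each unknown node (sum of currents leaving = 0; resistances in Ω):
  Node 1: (V_1 - 15)/33000 + (V_1 - 0)/22 + (V_1 - V_3)/330 = 0
  Node 3: (V_3 - V_1)/330 + (V_3 - 0)/7500 = 0
Collecting terms (coefficients in siemens):
  0.04852·V_1 - 0.00303·V_3 = 0.0004545
  0.003164·V_3 - 0.00303·V_1 = 0
Determinant D = (0.04852)(0.003164) - (-0.00303)(-0.00303) = 0.0001443
V_1 = [(0.0004545)(0.003164) - (-0.00303)(0)]/D = 0.009965 V
V_3 = [(0.04852)(0) - (0.0004545)(-0.00303)]/D = 0.009545 V
I_R1 = (V_0 - V_1)/R1 = (15 - 0.009965)/33000 = 0.0004542 A
|I_R1| = 0.0004542 A

Final answer: |I_R1| = 0.0004542 A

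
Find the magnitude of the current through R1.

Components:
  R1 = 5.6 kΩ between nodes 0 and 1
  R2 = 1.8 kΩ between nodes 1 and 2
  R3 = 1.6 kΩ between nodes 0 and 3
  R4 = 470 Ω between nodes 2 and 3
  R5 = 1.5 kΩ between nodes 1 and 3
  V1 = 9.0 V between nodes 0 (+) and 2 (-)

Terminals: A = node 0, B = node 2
Nodal analysis, taking node 2 as the 0 V reference.
Source V1 fixes V_0 = 9 V.
KCL at each unknown node (sum of currents leaving = 0; resistances in Ω):
  Node 1: (V_1 - 9)/5600 + (V_1 - 0)/1800 + (V_1 - V_3)/1500 = 0
  Node 3: (V_3 - 9)/1600 + (V_3 - 0)/470 + (V_3 - V_1)/1500 = 0
Collecting terms (coefficients in siemens):
  0.001401·V_1 - 0.0006667·V_3 = 0.001607
  0.003419·V_3 - 0.0006667·V_1 = 0.005625
Determinant D = (0.001401)(0.003419) - (-0.0006667)(-0.0006667) = 0.000004345
V_1 = [(0.001607)(0.003419) - (-0.0006667)(0.005625)]/D = 2.128 V
V_3 = [(0.001401)(0.005625) - (0.001607)(-0.0006667)]/D = 2.06 V
I_R1 = (V_0 - V_1)/R1 = (9 - 2.128)/5600 = 0.001227 A
|I_R1| = 0.001227 A

Final answer: |I_R1| = 0.001227 A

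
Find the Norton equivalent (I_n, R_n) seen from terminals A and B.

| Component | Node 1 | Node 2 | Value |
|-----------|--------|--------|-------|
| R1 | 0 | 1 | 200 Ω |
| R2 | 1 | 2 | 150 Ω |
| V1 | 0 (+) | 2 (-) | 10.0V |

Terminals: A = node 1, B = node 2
Find the Thévenin equivalent first; then I_n = V_th/R_th and R_n = R_th.
Step 1 — V_th is the open-circuit voltage V_A - V_B (nothing connected across the terminals).
Nodal analysis, taking node 2 as the 0 V reference.
Source V1 fixes V_0 = 10 V.
KCL at each unknown node (sum of currents leaving = 0; resistances in Ω):
  Node 1: (V_1 - 10)/200 + (V_1 - 0)/150 = 0
Collecting terms: 0.01167 × V_1 = 0.05  =>  V_1 = 4.286 V
V_th = V_1 - V_2 = 4.286 - 0 = 4.286 V
Step 2 — R_th: zero the source — replace V1 by a short circuit (node 2 merges into node 0) — and find the resistance seen between A (node 1) and B (node 0).
Reduce the network between node 1 (A) and node 0 (B) by series/parallel combination:
  Rp1 = R1 ‖ R2 (parallel, both between nodes 0 and 1) = 1/(1/200 + 1/150) = 85.71 Ω
R_th = 85.71 Ω
I_n = V_th/R_th = 4.286/85.71 = 0.05 A, and R_n = R_th = 85.71 Ω

Final answer: I_n = 0.05 A, R_n = 85.71 Ω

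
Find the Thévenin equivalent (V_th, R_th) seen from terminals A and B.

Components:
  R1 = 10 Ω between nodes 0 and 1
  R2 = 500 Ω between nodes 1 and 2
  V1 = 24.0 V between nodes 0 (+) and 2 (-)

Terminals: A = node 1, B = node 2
Step 1 — V_th is the open-circuit voltage V_A - V_B (nothing connected across the terminals).
Nodal analysis, taking node 2 as the 0 V reference.
Source V1 fixes V_0 = 24 V.
KCL at each unknown node (sum of currents leaving = 0; resistances in Ω):
  Node 1: (V_1 - 24)/10 + (V_1 - 0)/500 = 0
Collecting terms: 0.102 × V_1 = 2.4  =>  V_1 = 23.53 V
V_th = V_1 - V_2 = 23.53 - 0 = 23.53 V
Step 2 — R_th: zero the source — replace V1 by a short circuit (node 2 merges into node 0) — and find the resistance seen between A (node 1) and B (node 0).
Reduce the network between node 1 (A) and node 0 (B) by series/parallel combination:
  Rp1 = R1 ‖ R2 (parallel, both between nodes 0 and 1) = 1/(1/10 + 1/500) = 9.804 Ω
R_th = 9.804 Ω

Final answer: V_th = 23.53 V, R_th = 9.804 Ω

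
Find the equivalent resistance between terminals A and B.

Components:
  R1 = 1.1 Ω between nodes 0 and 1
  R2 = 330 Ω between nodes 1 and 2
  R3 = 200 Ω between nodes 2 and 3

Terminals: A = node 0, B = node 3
Reduce the network between node 0 (A) and node 3 (B) by series/parallel combination:
  Rs1 = R1 + R2 (series, joined only at node 1) = 1.1 + 330 = 331.1 Ω
  Rs2 = R3 + Rs1 (series, joined only at node 2) = 200 + 331.1 = 531.1 Ω
R_eq = 531.1 Ω

Final answer: 531.1 Ω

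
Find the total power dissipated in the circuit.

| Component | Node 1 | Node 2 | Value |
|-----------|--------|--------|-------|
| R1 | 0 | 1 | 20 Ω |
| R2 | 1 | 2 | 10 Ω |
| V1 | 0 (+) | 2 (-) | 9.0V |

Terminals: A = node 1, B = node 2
Nodal analysis, taking node 2 as the 0 V reference.
Source V1 fixes V_0 = 9 V.
KCL at each unknown node (sum of currents leaving = 0; resistances in Ω):
  Node 1: (V_1 - 9)/20 + (V_1 - 0)/10 = 0
Collecting terms: 0.15 × V_1 = 0.45  =>  V_1 = 3 V
Power in each resistor, P = (ΔV)²/R:
  P_R1 = (9 - 3)²/20 = 1.8 W
  P_R2 = (3 - 0)²/10 = 0.9 W
P_total = P_R1 + P_R2 = 2.7 W

Final answer: 2.7 W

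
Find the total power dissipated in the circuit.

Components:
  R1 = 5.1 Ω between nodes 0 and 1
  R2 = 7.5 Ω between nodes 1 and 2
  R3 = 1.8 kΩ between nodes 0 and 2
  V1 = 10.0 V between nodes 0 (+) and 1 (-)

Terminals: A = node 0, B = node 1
Nodal analysis, taking node 1 as the 0 V reference.
Source V1 fixes V_0 = 10 V.
KCL at each unknown node (sum of currents leaving = 0; resistances in Ω):
  Node 2: (V_2 - 0)/7.5 + (V_2 - 10)/1800 = 0
Collecting terms: 0.1339 × V_2 = 0.005556  =>  V_2 = 0.04149 V
Power in each resistor, P = (ΔV)²/R:
  P_R1 = (10 - 0)²/5.1 = 19.61 W
  P_R2 = (0 - 0.04149)²/7.5 = 0.0002296 W
  P_R3 = (10 - 0.04149)²/1800 = 0.0551 W
P_total = P_R1 + P_R2 + P_R3 = 19.66 W

Final answer: 19.66 W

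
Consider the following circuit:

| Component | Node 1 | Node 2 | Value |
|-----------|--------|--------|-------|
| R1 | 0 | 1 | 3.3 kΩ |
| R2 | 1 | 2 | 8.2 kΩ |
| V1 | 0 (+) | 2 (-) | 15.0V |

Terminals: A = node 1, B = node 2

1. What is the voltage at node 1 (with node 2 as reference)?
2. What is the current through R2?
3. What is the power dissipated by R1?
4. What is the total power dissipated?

Nodal analysis, taking node 2 as the 0 V reference.
Source V1 fixes V_0 = 15 V.
KCL at each unknown node (sum of currents leaving = 0; resistances in Ω):
  Node 1: (V_1 - 15)/3300 + (V_1 - 0)/8200 = 0
Collecting terms: 0.000425 × V_1 = 0.004545  =>  V_1 = 10.7 V
Part 1:
  Read off the nodal solution: V_1 = 10.7 V
Part 2:
  I_R2 = (V_1 - V_2)/R2 = (10.7 - 0)/8200 = 0.001304 A
  Magnitude: I_R2 = 0.001304 A
Part 3:
  I_R1 = (V_0 - V_1)/R1 = (15 - 10.7)/3300 = 0.001304 A
  P_R1 = I_R1² × R1 = (0.001304)² × 3300 = 0.005614 W
Part 4:
  Power in each resistor, P = (ΔV)²/R:
    P_R1 = (15 - 10.7)²/3300 = 0.005614 W
    P_R2 = (10.7 - 0)²/8200 = 0.01395 W
  P_total = P_R1 + P_R2 = 0.01957 W

Final answers:
1. V_1 = 10.7 V
2. I_R2 = 0.001304 A
3. P_R1 = 0.005614 W
4. P_total = 0.01957 W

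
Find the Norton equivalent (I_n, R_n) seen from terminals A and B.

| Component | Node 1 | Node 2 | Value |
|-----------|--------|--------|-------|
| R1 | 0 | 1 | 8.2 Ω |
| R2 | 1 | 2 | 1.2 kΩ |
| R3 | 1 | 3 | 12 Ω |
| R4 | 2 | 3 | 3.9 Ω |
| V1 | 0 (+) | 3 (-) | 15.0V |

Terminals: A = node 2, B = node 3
Find the Thévenin equivalent first; then I_n = V_th/R_th and R_n = R_th.
Step 1 — V_th is the open-circuit voltage V_A - V_B (nothing connected across the terminals).
Nodal analysis, taking node 3 as the 0 V reference.
Source V1 fixes V_0 = 15 V.
KCL at each unknown node (sum of currents leaving = 0; resistances in Ω):
  Node 1: (V_1 - 15)/8.2 + (V_1 - V_2)/1200 + (V_1 - 0)/12 = 0
  Node 2: (V_2 - V_1)/1200 + (V_2 - 0)/3.9 = 0
Collecting terms (coefficients in siemens):
  0.2061·V_1 - 0.0008333·V_2 = 1.829
  0.2572·V_2 - 0.0008333·V_1 = 0
Determinant D = (0.2061)(0.2572) - (-0.0008333)(-0.0008333) = 0.05302
V_1 = [(1.829)(0.2572) - (-0.0008333)(0)]/D = 8.875 V
V_2 = [(0.2061)(0) - (1.829)(-0.0008333)]/D = 0.02875 V
V_th = V_2 - V_3 = 0.02875 - 0 = 0.02875 V
Step 2 — R_th: zero the source — replace V1 by a short circuit (node 3 merges into node 0) — and find the resistance seen between A (node 2) and B (node 0).
Reduce the network between node 2 (A) and node 0 (B) by series/parallel combination:
  Rp1 = R1 ‖ R3 (parallel, both between nodes 0 and 1) = 1/(1/8.2 + 1/12) = 4.871 Ω
  Rs1 = R2 + Rp1 (series, joined only at node 1) = 1200 + 4.871 = 1205 Ω
  Rp2 = R4 ‖ Rs1 (parallel, both between nodes 0 and 2) = 1/(1/3.9 + 1/1205) = 3.887 Ω
R_th = 3.887 Ω
I_n = V_th/R_th = 0.02875/3.887 = 0.007396 A, and R_n = R_th = 3.887 Ω

Final answer: I_n = 0.007396 A, R_n = 3.887 Ω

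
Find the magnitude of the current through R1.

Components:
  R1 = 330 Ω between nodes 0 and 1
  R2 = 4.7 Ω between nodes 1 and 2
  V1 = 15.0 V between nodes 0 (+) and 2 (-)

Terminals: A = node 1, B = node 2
Nodal analysis, taking node 2 as the 0 V reference.
Source V1 fixes V_0 = 15 V.
KCL at each unknown node (sum of currents leaving = 0; resistances in Ω):
  Node 1: (V_1 - 15)/330 + (V_1 - 0)/4.7 = 0
Collecting terms: 0.2158 × V_1 = 0.04545  =>  V_1 = 0.2106 V
I_R1 = (V_0 - V_1)/R1 = (15 - 0.2106)/330 = 0.04482 A
|I_R1| = 0.04482 A

Final answer: |I_R1| = 0.04482 A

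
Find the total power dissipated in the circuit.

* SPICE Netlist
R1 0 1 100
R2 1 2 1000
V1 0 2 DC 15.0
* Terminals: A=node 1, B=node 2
Nodal analysis, taking node 2 as the 0 V reference.
Source V1 fixes V_0 = 15 V.
KCL at each unknown node (sum of currents leaving = 0; resistances in Ω):
  Node 1: (V_1 - 15)/100 + (V_1 - 0)/1000 = 0
Collecting terms: 0.011 × V_1 = 0.15  =>  V_1 = 13.64 V
Power in each resistor, P = (ΔV)²/R:
  P_R1 = (15 - 13.64)²/100 = 0.0186 W
  P_R2 = (13.64 - 0)²/1000 = 0.186 W
P_total = P_R1 + P_R2 = 0.2045 W

Final answer: 0.2045 W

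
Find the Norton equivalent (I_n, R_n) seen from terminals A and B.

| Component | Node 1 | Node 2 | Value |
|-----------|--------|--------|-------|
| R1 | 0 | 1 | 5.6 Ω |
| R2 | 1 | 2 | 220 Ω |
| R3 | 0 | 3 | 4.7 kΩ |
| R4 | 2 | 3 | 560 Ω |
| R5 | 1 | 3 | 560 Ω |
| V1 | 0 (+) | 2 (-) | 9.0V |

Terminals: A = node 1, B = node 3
Find the Thévenin equivalent first; then I_n = V_th/R_th and R_n = R_th.
Step 1 — V_th is the open-circuit voltage V_A - V_B (nothing connected across the terminals).
Nodal analysis, taking node 2 as the 0 V reference.
Source V1 fixes V_0 = 9 V.
KCL at each unknown node (sum of currents leaving = 0; resistances in Ω):
  Node 1: (V_1 - 9)/5.6 + (V_1 - 0)/220 + (V_1 - V_3)/560 = 0
  Node 3: (V_3 - 9)/4700 + (V_3 - 0)/560 + (V_3 - V_1)/560 = 0
Collecting terms (coefficients in siemens):
  0.1849·V_1 - 0.001786·V_3 = 1.607
  0.003784·V_3 - 0.001786·V_1 = 0.001915
Determinant D = (0.1849)(0.003784) - (-0.001786)(-0.001786) = 0.0006965
V_1 = [(1.607)(0.003784) - (-0.001786)(0.001915)]/D = 8.737 V
V_3 = [(0.1849)(0.001915) - (1.607)(-0.001786)]/D = 4.629 V
V_th = V_1 - V_3 = 8.737 - 4.629 = 4.108 V
Step 2 — R_th: zero the source — replace V1 by a short circuit (node 2 merges into node 0) — and find the resistance seen between A (node 1) and B (node 3).
Reduce the network between node 1 (A) and node 3 (B) by series/parallel combination:
  Rp1 = R1 ‖ R2 (parallel, both between nodes 0 and 1) = 1/(1/5.6 + 1/220) = 5.461 Ω
  Rp2 = R3 ‖ R4 (parallel, both between nodes 0 and 3) = 1/(1/4700 + 1/560) = 500.4 Ω
  Rs1 = Rp1 + Rp2 (series, joined only at node 0) = 5.461 + 500.4 = 505.8 Ω
  Rp3 = R5 ‖ Rs1 (parallel, both between nodes 1 and 3) = 1/(1/560 + 1/505.8) = 265.8 Ω
R_th = 265.8 Ω
I_n = V_th/R_th = 4.108/265.8 = 0.01546 A, and R_n = R_th = 265.8 Ω

Final answer: I_n = 0.01546 A, R_n = 265.8 Ω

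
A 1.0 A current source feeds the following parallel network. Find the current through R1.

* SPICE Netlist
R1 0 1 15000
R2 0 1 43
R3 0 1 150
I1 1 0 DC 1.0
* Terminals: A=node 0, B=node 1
All resistors sit directly between nodes 0 and 1, so they are in parallel and share one voltage V; the full source current 1 A splits among them.
1/R_par = 1/15000 + 1/43 + 1/150 = 0.02999 S  =>  R_par = 33.35 Ω
V = I × R_par = 1 × 33.35 = 33.35 V
I_R1 = V/R1 = 33.35/15000 = 0.002223 A

Final answer: 0.002223 A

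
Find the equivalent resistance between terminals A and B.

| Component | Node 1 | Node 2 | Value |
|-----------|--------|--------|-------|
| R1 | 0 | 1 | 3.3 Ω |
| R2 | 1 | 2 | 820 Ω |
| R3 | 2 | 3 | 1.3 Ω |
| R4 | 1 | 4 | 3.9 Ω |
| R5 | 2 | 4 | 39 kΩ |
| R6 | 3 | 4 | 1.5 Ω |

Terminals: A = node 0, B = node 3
The network is not a plain series/parallel combination. Inject a 1 A test current into terminal A (node 0) and return it from terminal B (node 3); then R_eq = V_A / (1 A).
Nodal analysis, taking node 3 as the 0 V reference.
Current source I_test pushes 1 A into node 0 and draws it out of node 3.
KCL at each unknown node (sum of currents leaving = 0; resistances in Ω):
  Node 0: (V_0 - V_1)/3.3 - 1 = 0
  Node 1: (V_1 - V_0)/3.3 + (V_1 - V_2)/820 + (V_1 - V_4)/3.9 = 0
  Node 2: (V_2 - V_1)/820 + (V_2 - 0)/1.3 + (V_2 - V_4)/39000 = 0
  Node 4: (V_4 - V_1)/3.9 + (V_4 - V_2)/39000 + (V_4 - 0)/1.5 = 0
Collecting terms (coefficients in siemens):
  0.303·V_0 - 0.303·V_1 = 1
  0.5607·V_1 - 0.303·V_0 - 0.00122·V_2 - 0.2564·V_4 = 0
  0.7705·V_2 - 0.00122·V_1 - 0.00002564·V_4 = 0
  0.9231·V_4 - 0.2564·V_1 - 0.00002564·V_2 = 0
Solving these 4 simultaneous equations (Gaussian elimination) gives:
  V_0 = 8.665 V, V_1 = 5.365 V, V_2 = 0.008541 V, V_4 = 1.49 V
R_eq = V_0 / 1 A = 8.665 Ω

Final answer: 8.665 Ω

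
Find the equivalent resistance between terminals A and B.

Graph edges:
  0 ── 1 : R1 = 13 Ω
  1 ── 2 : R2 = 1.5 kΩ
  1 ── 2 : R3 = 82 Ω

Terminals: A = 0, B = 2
Reduce the network between node 0 (A) and node 2 (B) by series/parallel combination:
  Rp1 = R2 ‖ R3 (parallel, both between nodes 1 and 2) = 1/(1/1500 + 1/82) = 77.75 Ω
  Rs1 = R1 + Rp1 (series, joined only at node 1) = 13 + 77.75 = 90.75 Ω
R_eq = 90.75 Ω

Final answer: 90.75 Ω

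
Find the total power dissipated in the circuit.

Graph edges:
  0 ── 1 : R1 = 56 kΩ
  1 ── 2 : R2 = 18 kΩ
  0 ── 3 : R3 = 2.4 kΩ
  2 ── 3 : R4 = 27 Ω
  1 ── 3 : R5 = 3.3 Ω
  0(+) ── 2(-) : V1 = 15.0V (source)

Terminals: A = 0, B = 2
Nodal analysis, taking node 2 as the 0 V reference.
Source V1 fixes V_0 = 15 V.
KCL at each unknown node (sum of currents leaving = 0; resistances in Ω):
  Node 1: (V_1 - 15)/56000 + (V_1 - 0)/18000 + (V_1 - V_3)/3.3 = 0
  Node 3: (V_3 - 15)/2400 + (V_3 - 0)/27 + (V_3 - V_1)/3.3 = 0
Collecting terms (coefficients in siemens):
  0.3031·V_1 - 0.303·V_3 = 0.0002679
  0.3405·V_3 - 0.303·V_1 = 0.00625
Determinant D = (0.3031)(0.3405) - (-0.303)(-0.303) = 0.01137
V_1 = [(0.0002679)(0.3405) - (-0.303)(0.00625)]/D = 0.1745 V
V_3 = [(0.3031)(0.00625) - (0.0002679)(-0.303)]/D = 0.1737 V
Power in each resistor, P = (ΔV)²/R:
  P_R1 = (15 - 0.1745)²/56000 = 0.003925 W
  P_R2 = (0.1745 - 0)²/18000 = 0.000001692 W
  P_R3 = (15 - 0.1737)²/2400 = 0.09159 W
  P_R4 = (0 - 0.1737)²/27 = 0.001117 W
  P_R5 = (0.1745 - 0.1737)²/3.3 = 0.0000002147 W
P_total = P_R1 + P_R2 + P_R3 + P_R4 + P_R5 = 0.09664 W

Final answer: 0.09664 W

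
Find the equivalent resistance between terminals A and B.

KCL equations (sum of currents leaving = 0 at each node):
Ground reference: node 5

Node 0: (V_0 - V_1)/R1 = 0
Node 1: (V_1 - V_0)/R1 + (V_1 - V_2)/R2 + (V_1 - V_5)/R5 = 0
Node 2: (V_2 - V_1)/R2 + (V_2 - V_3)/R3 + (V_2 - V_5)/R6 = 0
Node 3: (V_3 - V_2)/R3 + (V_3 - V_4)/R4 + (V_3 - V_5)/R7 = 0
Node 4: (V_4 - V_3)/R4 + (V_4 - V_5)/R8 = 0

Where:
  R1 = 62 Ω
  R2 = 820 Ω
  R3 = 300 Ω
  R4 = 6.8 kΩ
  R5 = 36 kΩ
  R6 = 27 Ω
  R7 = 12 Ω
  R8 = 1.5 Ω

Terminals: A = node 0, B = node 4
The network is not a plain series/parallel combination. Inject a 1 A test current into terminal A (node 0) and return it from terminal B (node 4); then R_eq = V_A / (1 A).
Nodal analysis, taking node 4 as the 0 V reference.
Current source I_test pushes 1 A into node 0 and draws it out of node 4.
KCL at each unknown node (sum of currents leaving = 0; resistances in Ω):
  Node 0: (V_0 - V_1)/62 - 1 = 0
  Node 1: (V_1 - V_0)/62 + (V_1 - V_2)/820 + (V_1 - V_5)/36000 = 0
  Node 2: (V_2 - V_1)/820 + (V_2 - V_3)/300 + (V_2 - V_5)/27 = 0
  Node 3: (V_3 - V_2)/300 + (V_3 - 0)/6800 + (V_3 - V_5)/12 = 0
  Node 5: (V_5 - V_1)/36000 + (V_5 - V_2)/27 + (V_5 - V_3)/12 + (V_5 - 0)/1.5 = 0
Collecting terms (coefficients in siemens):
  0.01613·V_0 - 0.01613·V_1 = 1
  0.01738·V_1 - 0.01613·V_0 - 0.00122·V_2 - 0.00002778·V_5 = 0
  0.04159·V_2 - 0.00122·V_1 - 0.003333·V_3 - 0.03704·V_5 = 0
  0.08681·V_3 - 0.003333·V_2 - 0.08333·V_5 = 0
  0.7871·V_5 - 0.00002778·V_1 - 0.03704·V_2 - 0.08333·V_3 = 0
Solving these 5 simultaneous equations (Gaussian elimination) gives:
  V_0 = 889 V, V_1 = 827 V, V_2 = 25.78 V, V_3 = 2.429 V
  V_5 = 1.499 V
R_eq = V_0 / 1 A = 889 Ω

Final answer: 889 Ω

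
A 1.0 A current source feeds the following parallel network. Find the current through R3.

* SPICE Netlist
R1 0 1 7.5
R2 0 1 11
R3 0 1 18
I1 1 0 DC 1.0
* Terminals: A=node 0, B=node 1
All resistors sit directly between nodes 0 and 1, so they are in parallel and share one voltage V; the full source current 1 A splits among them.
1/R_par = 1/7.5 + 1/11 + 1/18 = 0.2798 S  =>  R_par = 3.574 Ω
V = I × R_par = 1 × 3.574 = 3.574 V
I_R3 = V/R3 = 3.574/18 = 0.1986 A

Final answer: 0.1986 A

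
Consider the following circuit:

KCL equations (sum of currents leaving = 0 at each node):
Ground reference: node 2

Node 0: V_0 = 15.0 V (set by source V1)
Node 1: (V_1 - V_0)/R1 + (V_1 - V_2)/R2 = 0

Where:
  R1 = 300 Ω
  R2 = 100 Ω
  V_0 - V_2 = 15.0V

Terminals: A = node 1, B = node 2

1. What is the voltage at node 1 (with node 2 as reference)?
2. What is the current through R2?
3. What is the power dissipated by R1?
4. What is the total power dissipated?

Nodal analysis, taking node 2 as the 0 V reference.
Source V1 fixes V_0 = 15 V.
KCL at each unknown node (sum of currents leaving = 0; resistances in Ω):
  Node 1: (V_1 - 15)/300 + (V_1 - 0)/100 = 0
Collecting terms: 0.01333 × V_1 = 0.05  =>  V_1 = 3.75 V
Part 1:
  Read off the nodal solution: V_1 = 3.75 V
Part 2:
  I_R2 = (V_1 - V_2)/R2 = (3.75 - 0)/100 = 0.0375 A
  Magnitude: I_R2 = 0.0375 A
Part 3:
  I_R1 = (V_0 - V_1)/R1 = (15 - 3.75)/300 = 0.0375 A
  P_R1 = I_R1² × R1 = (0.0375)² × 300 = 0.4219 W
Part 4:
  Power in each resistor, P = (ΔV)²/R:
    P_R1 = (15 - 3.75)²/300 = 0.4219 W
    P_R2 = (3.75 - 0)²/100 = 0.1406 W
  P_total = P_R1 + P_R2 = 0.5625 W

Final answers:
1. V_1 = 3.75 V
2. I_R2 = 0.0375 A
3. P_R1 = 0.4219 W
4. P_total = 0.5625 W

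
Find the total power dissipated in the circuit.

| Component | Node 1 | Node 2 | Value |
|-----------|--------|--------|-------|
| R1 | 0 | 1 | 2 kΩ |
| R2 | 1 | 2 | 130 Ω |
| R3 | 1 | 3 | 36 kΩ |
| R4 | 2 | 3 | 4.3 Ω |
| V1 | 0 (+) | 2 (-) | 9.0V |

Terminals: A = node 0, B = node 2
Nodal analysis, taking node 2 as the 0 V reference.
Source V1 fixes V_0 = 9 V.
KCL at each unknown node (sum of currents leaving = 0; resistances in Ω):
  Node 1: (V_1 - 9)/2000 + (V_1 - 0)/130 + (V_1 - V_3)/36000 = 0
  Node 3: (V_3 - V_1)/36000 + (V_3 - 0)/4.3 = 0
Collecting terms (coefficients in siemens):
  0.00822·V_1 - 0.00002778·V_3 = 0.0045
  0.2326·V_3 - 0.00002778·V_1 = 0
Determinant D = (0.00822)(0.2326) - (-0.00002778)(-0.00002778) = 0.001912
V_1 = [(0.0045)(0.2326) - (-0.00002778)(0)]/D = 0.5474 V
V_3 = [(0.00822)(0) - (0.0045)(-0.00002778)]/D = 0.00006538 V
Power in each resistor, P = (ΔV)²/R:
  P_R1 = (9 - 0.5474)²/2000 = 0.03572 W
  P_R2 = (0.5474 - 0)²/130 = 0.002305 W
  P_R3 = (0.5474 - 0.00006538)²/36000 = 0.000008323 W
  P_R4 = (0 - 0.00006538)²/4.3 = 0.0000000009941 W
P_total = P_R1 + P_R2 + P_R3 + P_R4 = 0.03804 W

Final answer: 0.03804 W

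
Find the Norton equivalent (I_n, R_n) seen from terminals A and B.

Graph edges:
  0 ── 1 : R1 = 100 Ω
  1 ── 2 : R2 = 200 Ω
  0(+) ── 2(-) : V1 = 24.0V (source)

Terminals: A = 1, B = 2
Find the Thévenin equivalent first; then I_n = V_th/R_th and R_n = R_th.
Step 1 — V_th is the open-circuit voltage V_A - V_B (nothing connected across the terminals).
Nodal analysis, taking node 2 as the 0 V reference.
Source V1 fixes V_0 = 24 V.
KCL at each unknown node (sum of currents leaving = 0; resistances in Ω):
  Node 1: (V_1 - 24)/100 + (V_1 - 0)/200 = 0
Collecting terms: 0.015 × V_1 = 0.24  =>  V_1 = 16 V
V_th = V_1 - V_2 = 16 - 0 = 16 V
Step 2 — R_th: zero the source — replace V1 by a short circuit (node 2 merges into node 0) — and find the resistance seen between A (node 1) and B (node 0).
Reduce the network between node 1 (A) and node 0 (B) by series/parallel combination:
  Rp1 = R1 ‖ R2 (parallel, both between nodes 0 and 1) = 1/(1/100 + 1/200) = 66.67 Ω
R_th = 66.67 Ω
I_n = V_th/R_th = 16/66.67 = 0.24 A, and R_n = R_th = 66.67 Ω

Final answer: I_n = 0.24 A, R_n = 66.67 Ω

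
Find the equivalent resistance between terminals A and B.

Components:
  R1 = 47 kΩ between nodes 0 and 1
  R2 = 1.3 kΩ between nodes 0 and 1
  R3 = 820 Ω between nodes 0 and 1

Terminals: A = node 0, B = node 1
Reduce the network between node 0 (A) and node 1 (B) by series/parallel combination:
  Rp1 = R1 ‖ R2 ‖ R3 (parallel, all between nodes 0 and 1) = 1/(1/47000 + 1/1300 + 1/820) = 497.5 Ω
R_eq = 497.5 Ω

Final answer: 497.5 Ω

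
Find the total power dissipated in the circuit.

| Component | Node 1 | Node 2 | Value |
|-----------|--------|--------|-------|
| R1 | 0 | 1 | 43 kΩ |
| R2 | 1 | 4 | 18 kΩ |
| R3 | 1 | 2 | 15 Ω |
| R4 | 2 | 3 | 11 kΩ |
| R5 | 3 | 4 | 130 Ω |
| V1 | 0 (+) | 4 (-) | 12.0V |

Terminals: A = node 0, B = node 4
Nodal analysis, taking node 4 as the 0 V reference.
Source V1 fixes V_0 = 12 V.
KCL at each unknown node (sum of currents leaving = 0; resistances in Ω):
  Node 1: (V_1 - 12)/43000 + (V_1 - 0)/18000 + (V_1 - V_2)/15 = 0
  Node 2: (V_2 - V_1)/15 + (V_2 - V_3)/11000 = 0
  Node 3: (V_3 - V_2)/11000 + (V_3 - 0)/130 = 0
Collecting terms (coefficients in siemens):
  0.06675·V_1 - 0.06667·V_2 = 0.0002791
  0.06676·V_2 - 0.06667·V_1 - 0.00009091·V_3 = 0
  0.007783·V_3 - 0.00009091·V_2 = 0
Solving these 3 simultaneous equations (Gaussian elimination) gives:
  V_1 = 1.656 V, V_2 = 1.654 V, V_3 = 0.01931 V
Power in each resistor, P = (ΔV)²/R:
  P_R1 = (12 - 1.656)²/43000 = 0.002488 W
  P_R2 = (1.656 - 0)²/18000 = 0.0001523 W
  P_R3 = (1.656 - 1.654)²/15 = 0.0000003311 W
  P_R4 = (1.654 - 0.01931)²/11000 = 0.0002428 W
  P_R5 = (0.01931 - 0)²/130 = 0.00000287 W
P_total = P_R1 + P_R2 + P_R3 + P_R4 + P_R5 = 0.002887 W

Final answer: 0.002887 W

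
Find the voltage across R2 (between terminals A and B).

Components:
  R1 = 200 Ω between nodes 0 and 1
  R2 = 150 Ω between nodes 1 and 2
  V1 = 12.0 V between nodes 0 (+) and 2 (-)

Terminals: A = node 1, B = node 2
R1 and R2 are in series across V1 (node 0 → node 1 → node 2), and the output A–B is taken across R2, so this is a voltage divider.
Series current: I = V1/(R1 + R2) = 12/(200 + 150) = 12/350 = 0.03429 A
V_R2 = I × R2 = V1 × R2/(R1 + R2) = 12 × 150/350 = 5.143 V

Final answer: 5.143 V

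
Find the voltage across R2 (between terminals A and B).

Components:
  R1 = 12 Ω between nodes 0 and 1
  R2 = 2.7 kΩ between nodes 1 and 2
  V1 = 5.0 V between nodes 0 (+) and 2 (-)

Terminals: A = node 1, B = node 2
R1 and R2 are in series across V1 (node 0 → node 1 → node 2), and the output A–B is taken across R2, so this is a voltage divider.
Series current: I = V1/(R1 + R2) = 5/(12 + 2700) = 5/2712 = 0.001844 A
V_R2 = I × R2 = V1 × R2/(R1 + R2) = 5 × 2700/2712 = 4.978 V

Final answer: 4.978 V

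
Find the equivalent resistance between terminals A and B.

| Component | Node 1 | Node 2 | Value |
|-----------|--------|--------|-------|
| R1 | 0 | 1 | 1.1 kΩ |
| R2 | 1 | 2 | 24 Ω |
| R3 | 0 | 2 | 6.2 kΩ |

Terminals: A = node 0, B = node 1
Reduce the network between node 0 (A) and node 1 (B) by series/parallel combination:
  Rs1 = R3 + R2 (series, joined only at node 2) = 6200 + 24 = 6224 Ω
  Rp1 = R1 ‖ Rs1 (parallel, both between nodes 0 and 1) = 1/(1/1100 + 1/6224) = 934.8 Ω
R_eq = 934.8 Ω

Final answer: 934.8 Ω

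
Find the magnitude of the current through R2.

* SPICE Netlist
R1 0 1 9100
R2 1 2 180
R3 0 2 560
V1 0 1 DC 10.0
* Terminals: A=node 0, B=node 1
Nodal analysis, taking node 1 as the 0 V reference.
Source V1 fixes V_0 = 10 V.
KCL at each unknown node (sum of currents leaving = 0; resistances in Ω):
  Node 2: (V_2 - 0)/180 + (V_2 - 10)/560 = 0
Collecting terms: 0.007341 × V_2 = 0.01786  =>  V_2 = 2.432 V
I_R2 = (V_1 - V_2)/R2 = (0 - 2.432)/180 = -0.01351 A
|I_R2| = 0.01351 A

Final answer: |I_R2| = 0.01351 A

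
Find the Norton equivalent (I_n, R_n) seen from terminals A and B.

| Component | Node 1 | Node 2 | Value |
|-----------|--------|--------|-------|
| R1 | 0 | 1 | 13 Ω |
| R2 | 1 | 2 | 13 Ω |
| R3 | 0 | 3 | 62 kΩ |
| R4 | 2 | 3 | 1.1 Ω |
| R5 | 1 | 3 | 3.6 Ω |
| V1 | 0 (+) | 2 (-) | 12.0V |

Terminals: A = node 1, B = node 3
Find the Thévenin equivalent first; then I_n = V_th/R_th and R_n = R_th.
Step 1 — V_th is the open-circuit voltage V_A - V_B (nothing connected across the terminals).
Nodal analysis, taking node 2 as the 0 V reference.
Source V1 fixes V_0 = 12 V.
KCL at each unknown node (sum of currents leaving = 0; resistances in Ω):
  Node 1: (V_1 - 12)/13 + (V_1 - 0)/13 + (V_1 - V_3)/3.6 = 0
  Node 3: (V_3 - 12)/62000 + (V_3 - 0)/1.1 + (V_3 - V_1)/3.6 = 0
Collecting terms (coefficients in siemens):
  0.4316·V_1 - 0.2778·V_3 = 0.9231
  1.187·V_3 - 0.2778·V_1 = 0.0001935
Determinant D = (0.4316)(1.187) - (-0.2778)(-0.2778) = 0.4351
V_1 = [(0.9231)(1.187) - (-0.2778)(0.0001935)]/D = 2.518 V
V_3 = [(0.4316)(0.0001935) - (0.9231)(-0.2778)]/D = 0.5895 V
V_th = V_1 - V_3 = 2.518 - 0.5895 = 1.929 V
Step 2 — R_th: zero the source — replace V1 by a short circuit (node 2 merges into node 0) — and find the resistance seen between A (node 1) and B (node 3).
Reduce the network between node 1 (A) and node 3 (B) by series/parallel combination:
  Rp1 = R1 ‖ R2 (parallel, both between nodes 0 and 1) = 1/(1/13 + 1/13) = 6.5 Ω
  Rp2 = R3 ‖ R4 (parallel, both between nodes 0 and 3) = 1/(1/62000 + 1/1.1) = 1.1 Ω
  Rs1 = Rp1 + Rp2 (series, joined only at node 0) = 6.5 + 1.1 = 7.6 Ω
  Rp3 = R5 ‖ Rs1 (parallel, both between nodes 1 and 3) = 1/(1/3.6 + 1/7.6) = 2.443 Ω
R_th = 2.443 Ω
I_n = V_th/R_th = 1.929/2.443 = 0.7894 A, and R_n = R_th = 2.443 Ω

Final answer: I_n = 0.7894 A, R_n = 2.443 Ω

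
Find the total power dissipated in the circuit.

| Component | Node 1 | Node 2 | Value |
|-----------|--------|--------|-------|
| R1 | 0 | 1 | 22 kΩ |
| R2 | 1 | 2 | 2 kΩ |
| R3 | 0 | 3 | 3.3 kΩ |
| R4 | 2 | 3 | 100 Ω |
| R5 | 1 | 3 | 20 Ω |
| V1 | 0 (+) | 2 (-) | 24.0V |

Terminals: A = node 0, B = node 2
Nodal analysis, taking node 2 as the 0 V reference.
Source V1 fixes V_0 = 24 V.
KCL at each unknown node (sum of currents leaving = 0; resistances in Ω):
  Node 1: (V_1 - 24)/22000 + (V_1 - 0)/2000 + (V_1 - V_3)/20 = 0
  Node 3: (V_3 - 24)/3300 + (V_3 - 0)/100 + (V_3 - V_1)/20 = 0
Collecting terms (coefficients in siemens):
  0.05055·V_1 - 0.05·V_3 = 0.001091
  0.0603·V_3 - 0.05·V_1 = 0.007273
Determinant D = (0.05055)(0.0603) - (-0.05)(-0.05) = 0.000548
V_1 = [(0.001091)(0.0603) - (-0.05)(0.007273)]/D = 0.7836 V
V_3 = [(0.05055)(0.007273) - (0.001091)(-0.05)]/D = 0.7703 V
Power in each resistor, P = (ΔV)²/R:
  P_R1 = (24 - 0.7836)²/22000 = 0.0245 W
  P_R2 = (0.7836 - 0)²/2000 = 0.000307 W
  P_R3 = (24 - 0.7703)²/3300 = 0.1635 W
  P_R4 = (0 - 0.7703)²/100 = 0.005933 W
  P_R5 = (0.7836 - 0.7703)²/20 = 0.000008805 W
P_total = P_R1 + P_R2 + P_R3 + P_R4 + P_R5 = 0.1943 W

Final answer: 0.1943 W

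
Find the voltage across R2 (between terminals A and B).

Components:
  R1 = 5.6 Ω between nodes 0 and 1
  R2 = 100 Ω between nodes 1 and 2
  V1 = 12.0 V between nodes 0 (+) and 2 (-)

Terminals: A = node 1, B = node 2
R1 and R2 are in series across V1 (node 0 → node 1 → node 2), and the output A–B is taken across R2, so this is a voltage divider.
Series current: I = V1/(R1 + R2) = 12/(5.6 + 100) = 12/105.6 = 0.1136 A
V_R2 = I × R2 = V1 × R2/(R1 + R2) = 12 × 100/105.6 = 11.36 V

Final answer: 11.36 V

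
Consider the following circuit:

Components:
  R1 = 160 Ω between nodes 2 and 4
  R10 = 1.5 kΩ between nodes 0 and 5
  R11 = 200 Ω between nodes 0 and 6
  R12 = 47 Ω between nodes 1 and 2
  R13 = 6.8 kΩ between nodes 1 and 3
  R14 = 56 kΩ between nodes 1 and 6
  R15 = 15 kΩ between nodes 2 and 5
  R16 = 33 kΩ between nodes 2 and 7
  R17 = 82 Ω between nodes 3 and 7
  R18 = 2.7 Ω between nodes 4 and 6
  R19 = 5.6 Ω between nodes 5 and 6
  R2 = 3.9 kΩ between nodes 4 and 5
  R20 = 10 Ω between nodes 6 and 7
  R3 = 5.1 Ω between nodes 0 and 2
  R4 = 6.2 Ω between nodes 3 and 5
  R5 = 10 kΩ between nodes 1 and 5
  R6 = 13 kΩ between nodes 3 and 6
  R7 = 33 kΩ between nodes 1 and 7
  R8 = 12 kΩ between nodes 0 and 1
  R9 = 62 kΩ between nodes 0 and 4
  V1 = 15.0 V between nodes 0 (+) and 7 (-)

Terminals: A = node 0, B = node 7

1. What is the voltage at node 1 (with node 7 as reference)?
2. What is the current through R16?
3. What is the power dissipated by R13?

Nodal analysis, taking node 7 as the 0 V reference.
Source V1 fixes V_0 = 15 V.
KCL at each unknown node (sum of currents leaving = 0; resistances in Ω):
  Node 1: (V_1 - V_5)/10000 + (V_1 - 0)/33000 + (V_1 - 15)/12000 + (V_1 - V_2)/47 + (V_1 - V_3)/6800 + (V_1 - V_6)/56000 = 0
  Node 2: (V_2 - V_4)/160 + (V_2 - 15)/5.1 + (V_2 - V_1)/47 + (V_2 - V_5)/15000 + (V_2 - 0)/33000 = 0
  Node 3: (V_3 - V_5)/6.2 + (V_3 - V_6)/13000 + (V_3 - V_1)/6800 + (V_3 - 0)/82 = 0
  Node 4: (V_4 - V_2)/160 + (V_4 - V_5)/3900 + (V_4 - 15)/62000 + (V_4 - V_6)/2.7 = 0
  Node 5: (V_5 - V_4)/3900 + (V_5 - V_3)/6.2 + (V_5 - V_1)/10000 + (V_5 - 15)/1500 + (V_5 - V_2)/15000 + (V_5 - V_6)/5.6 = 0
  Node 6: (V_6 - V_3)/13000 + (V_6 - 15)/200 + (V_6 - V_1)/56000 + (V_6 - V_4)/2.7 + (V_6 - V_5)/5.6 + (V_6 - 0)/10 = 0
Collecting terms (coefficients in siemens):
  0.02166·V_1 - 0.02128·V_2 - 0.0001471·V_3 - 0.0001·V_5 - 0.00001786·V_6 = 0.00125
  0.2237·V_2 - 0.02128·V_1 - 0.00625·V_4 - 0.00006667·V_5 = 2.941
  0.1737·V_3 - 0.0001471·V_1 - 0.1613·V_5 - 0.00007692·V_6 = 0
  0.3769·V_4 - 0.00625·V_2 - 0.0002564·V_5 - 0.3704·V_6 = 0.0002419
  0.341·V_5 - 0.0001·V_1 - 0.00006667·V_2 - 0.1613·V_3 - 0.0002564·V_4 - 0.1786·V_6 = 0.01
  0.654·V_6 - 0.00001786·V_1 - 0.00007692·V_3 - 0.3704·V_4 - 0.1786·V_5 = 0.075
Solving these 6 simultaneous equations (Gaussian elimination) gives:
  V_1 = 14.38 V, V_2 = 14.56 V, V_3 = 1.347 V, V_4 = 1.672 V
  V_5 = 1.436 V, V_6 = 1.454 V
Part 1:
  Read off the nodal solution: V_1 = 14.38 V
Part 2:
  I_R16 = (V_2 - V_7)/R16 = (14.56 - 0)/33000 = 0.0004413 A
  Magnitude: I_R16 = 0.0004413 A
Part 3:
  I_R13 = (V_1 - V_3)/R13 = (14.38 - 1.347)/6800 = 0.001917 A
  P_R13 = I_R13² × R13 = (0.001917)² × 6800 = 0.02499 W

Final answers:
1. V_1 = 14.38 V
2. I_R16 = 0.0004413 A
3. P_R13 = 0.02499 W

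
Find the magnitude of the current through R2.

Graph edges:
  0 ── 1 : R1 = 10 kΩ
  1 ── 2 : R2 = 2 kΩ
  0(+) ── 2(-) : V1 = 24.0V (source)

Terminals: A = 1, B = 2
Nodal analysis, taking node 2 as the 0 V reference.
Source V1 fixes V_0 = 24 V.
KCL at each unknown node (sum of currents leaving = 0; resistances in Ω):
  Node 1: (V_1 - 24)/10000 + (V_1 - 0)/2000 = 0
Collecting terms: 0.0006 × V_1 = 0.0024  =>  V_1 = 4 V
I_R2 = (V_1 - V_2)/R2 = (4 - 0)/2000 = 0.002 A
|I_R2| = 0.002 A

Final answer: |I_R2| = 0.002 A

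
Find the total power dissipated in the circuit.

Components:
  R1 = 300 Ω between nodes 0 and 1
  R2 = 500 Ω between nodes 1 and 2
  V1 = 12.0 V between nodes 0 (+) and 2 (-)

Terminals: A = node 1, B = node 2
Nodal analysis, taking node 2 as the 0 V reference.
Source V1 fixes V_0 = 12 V.
KCL at each unknown node (sum of currents leaving = 0; resistances in Ω):
  Node 1: (V_1 - 12)/300 + (V_1 - 0)/500 = 0
Collecting terms: 0.005333 × V_1 = 0.04  =>  V_1 = 7.5 V
Power in each resistor, P = (ΔV)²/R:
  P_R1 = (12 - 7.5)²/300 = 0.0675 W
  P_R2 = (7.5 - 0)²/500 = 0.1125 W
P_total = P_R1 + P_R2 = 0.18 W

Final answer: 0.18 W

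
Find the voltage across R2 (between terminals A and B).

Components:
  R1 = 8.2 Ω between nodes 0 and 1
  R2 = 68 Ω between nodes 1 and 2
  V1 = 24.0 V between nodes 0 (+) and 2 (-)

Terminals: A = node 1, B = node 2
R1 and R2 are in series across V1 (node 0 → node 1 → node 2), and the output A–B is taken across R2, so this is a voltage divider.
Series current: I = V1/(R1 + R2) = 24/(8.2 + 68) = 24/76.2 = 0.315 A
V_R2 = I × R2 = V1 × R2/(R1 + R2) = 24 × 68/76.2 = 21.42 V

Final answer: 21.42 V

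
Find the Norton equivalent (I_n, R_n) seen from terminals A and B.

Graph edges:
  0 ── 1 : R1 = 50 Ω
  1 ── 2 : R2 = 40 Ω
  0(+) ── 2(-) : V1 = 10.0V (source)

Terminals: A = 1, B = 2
Find the Thévenin equivalent first; then I_n = V_th/R_th and R_n = R_th.
Step 1 — V_th is the open-circuit voltage V_A - V_B (nothing connected across the terminals).
Nodal analysis, taking node 2 as the 0 V reference.
Source V1 fixes V_0 = 10 V.
KCL at each unknown node (sum of currents leaving = 0; resistances in Ω):
  Node 1: (V_1 - 10)/50 + (V_1 - 0)/40 = 0
Collecting terms: 0.045 × V_1 = 0.2  =>  V_1 = 4.444 V
V_th = V_1 - V_2 = 4.444 - 0 = 4.444 V
Step 2 — R_th: zero the source — replace V1 by a short circuit (node 2 merges into node 0) — and find the resistance seen between A (node 1) and B (node 0).
Reduce the network between node 1 (A) and node 0 (B) by series/parallel combination:
  Rp1 = R1 ‖ R2 (parallel, both between nodes 0 and 1) = 1/(1/50 + 1/40) = 22.22 Ω
R_th = 22.22 Ω
I_n = V_th/R_th = 4.444/22.22 = 0.2 A, and R_n = R_th = 22.22 Ω

Final answer: I_n = 0.2 A, R_n = 22.22 Ω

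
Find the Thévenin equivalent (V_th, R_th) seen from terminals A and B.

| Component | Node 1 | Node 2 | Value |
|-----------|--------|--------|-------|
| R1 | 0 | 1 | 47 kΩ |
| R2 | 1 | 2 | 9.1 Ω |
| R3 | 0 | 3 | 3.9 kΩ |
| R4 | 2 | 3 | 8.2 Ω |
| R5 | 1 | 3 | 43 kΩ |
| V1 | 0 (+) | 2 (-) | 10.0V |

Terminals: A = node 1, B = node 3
Step 1 — V_th is the open-circuit voltage V_A - V_B (nothing connected across the terminals).
Nodal analysis, taking node 2 as the 0 V reference.
Source V1 fixes V_0 = 10 V.
KCL at each unknown node (sum of currents leaving = 0; resistances in Ω):
  Node 1: (V_1 - 10)/47000 + (V_1 - 0)/9.1 + (V_1 - V_3)/43000 = 0
  Node 3: (V_3 - 10)/3900 + (V_3 - 0)/8.2 + (V_3 - V_1)/43000 = 0
Collecting terms (coefficients in siemens):
  0.1099·V_1 - 0.00002326·V_3 = 0.0002128
  0.1222·V_3 - 0.00002326·V_1 = 0.002564
Determinant D = (0.1099)(0.1222) - (-0.00002326)(-0.00002326) = 0.01344
V_1 = [(0.0002128)(0.1222) - (-0.00002326)(0.002564)]/D = 0.00194 V
V_3 = [(0.1099)(0.002564) - (0.0002128)(-0.00002326)]/D = 0.02098 V
V_th = V_1 - V_3 = 0.00194 - 0.02098 = -0.01904 V
Step 2 — R_th: zero the source — replace V1 by a short circuit (node 2 merges into node 0) — and find the resistance seen between A (node 1) and B (node 3).
Reduce the network between node 1 (A) and node 3 (B) by series/parallel combination:
  Rp1 = R1 ‖ R2 (parallel, both between nodes 0 and 1) = 1/(1/47000 + 1/9.1) = 9.098 Ω
  Rp2 = R3 ‖ R4 (parallel, both between nodes 0 and 3) = 1/(1/3900 + 1/8.2) = 8.183 Ω
  Rs1 = Rp1 + Rp2 (series, joined only at node 0) = 9.098 + 8.183 = 17.28 Ω
  Rp3 = R5 ‖ Rs1 (parallel, both between nodes 1 and 3) = 1/(1/43000 + 1/17.28) = 17.27 Ω
R_th = 17.27 Ω

Final answer: V_th = -0.01904 V, R_th = 17.27 Ω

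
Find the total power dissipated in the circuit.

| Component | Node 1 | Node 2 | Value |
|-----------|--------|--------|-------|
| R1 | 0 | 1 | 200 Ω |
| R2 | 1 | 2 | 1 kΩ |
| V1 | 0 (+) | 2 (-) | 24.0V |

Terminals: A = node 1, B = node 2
Nodal analysis, taking node 2 as the 0 V reference.
Source V1 fixes V_0 = 24 V.
KCL at each unknown node (sum of currents leaving = 0; resistances in Ω):
  Node 1: (V_1 - 24)/200 + (V_1 - 0)/1000 = 0
Collecting terms: 0.006 × V_1 = 0.12  =>  V_1 = 20 V
Power in each resistor, P = (ΔV)²/R:
  P_R1 = (24 - 20)²/200 = 0.08 W
  P_R2 = (20 - 0)²/1000 = 0.4 W
P_total = P_R1 + P_R2 = 0.48 W

Final answer: 0.48 W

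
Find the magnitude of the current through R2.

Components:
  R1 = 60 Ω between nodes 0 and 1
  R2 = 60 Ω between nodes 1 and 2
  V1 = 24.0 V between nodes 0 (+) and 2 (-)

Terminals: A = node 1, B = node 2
Nodal analysis, taking node 2 as the 0 V reference.
Source V1 fixes V_0 = 24 V.
KCL at each unknown node (sum of currents leaving = 0; resistances in Ω):
  Node 1: (V_1 - 24)/60 + (V_1 - 0)/60 = 0
Collecting terms: 0.03333 × V_1 = 0.4  =>  V_1 = 12 V
I_R2 = (V_1 - V_2)/R2 = (12 - 0)/60 = 0.2 A
|I_R2| = 0.2 A

Final answer: |I_R2| = 0.2 A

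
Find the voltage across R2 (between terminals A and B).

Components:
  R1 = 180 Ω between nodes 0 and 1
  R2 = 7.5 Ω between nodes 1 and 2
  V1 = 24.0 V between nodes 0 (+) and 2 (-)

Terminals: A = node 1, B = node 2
R1 and R2 are in series across V1 (node 0 → node 1 → node 2), and the output A–B is taken across R2, so this is a voltage divider.
Series current: I = V1/(R1 + R2) = 24/(180 + 7.5) = 24/187.5 = 0.128 A
V_R2 = I × R2 = V1 × R2/(R1 + R2) = 24 × 7.5/187.5 = 0.96 V

Final answer: 0.96 V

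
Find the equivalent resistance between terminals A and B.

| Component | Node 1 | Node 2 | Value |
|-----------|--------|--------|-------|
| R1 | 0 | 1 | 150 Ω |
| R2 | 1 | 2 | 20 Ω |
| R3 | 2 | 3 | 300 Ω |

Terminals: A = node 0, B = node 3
Reduce the network between node 0 (A) and node 3 (B) by series/parallel combination:
  Rs1 = R1 + R2 (series, joined only at node 1) = 150 + 20 = 170 Ω
  Rs2 = R3 + Rs1 (series, joined only at node 2) = 300 + 170 = 470 Ω
R_eq = 470 Ω

Final answer: 470 Ω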